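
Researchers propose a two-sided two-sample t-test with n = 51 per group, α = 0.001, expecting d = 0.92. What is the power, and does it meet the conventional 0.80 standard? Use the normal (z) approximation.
Power ≈ 0.91; the study is adequately powered (power ≥ 0.80)

Power calculation (two-sample t-test, normal approximation):
z_β = d · √(n/2) - z_{α/2}
z_β = 0.92 · √(51/2) - 3.291
z_β = 0.92 · 5.050 - 3.291
z_β = 1.355

Power = Φ(z_β) = Φ(1.355) ≈ 0.912

Effect size d = 0.92 is large by Cohen's convention (0.2/0.5/0.8).

Threshold: power ≥ 0.80 is conventionally adequate.
Power ≈ 0.91 → the study is adequately powered (power ≥ 0.80).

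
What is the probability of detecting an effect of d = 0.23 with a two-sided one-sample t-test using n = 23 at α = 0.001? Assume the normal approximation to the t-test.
Power ≈ 0.01

Power calculation (one-sample t-test, normal approximation):
z_β = d · √n - z_{α/2}
z_β = 0.23 · √23 - 3.291
z_β = 0.23 · 4.796 - 3.291
z_β = -2.187

Power = Φ(z_β) = Φ(-2.187) ≈ 0.014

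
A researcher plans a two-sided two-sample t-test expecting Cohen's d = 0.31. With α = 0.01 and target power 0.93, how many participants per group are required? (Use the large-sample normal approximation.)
n = 342 per group

Sample size formula (two-sample t-test, normal approximation):
n = 2 · ((z_{α/2} + z_β) / d)²

z_{α/2} = 2.576 (for α = 0.01, two-sided)
z_β = 1.476 (for power = 0.93)
d = 0.31

n = 2 · ((2.576 + 1.476) / 0.31)²
n = 2 · (13.071)²
n ≈ 341.70
Round up to the next whole number: n = 342 per group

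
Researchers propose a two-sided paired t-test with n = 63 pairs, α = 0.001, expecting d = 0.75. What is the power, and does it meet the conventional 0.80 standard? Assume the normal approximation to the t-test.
Power ≈ 1.00; the study is adequately powered (power ≥ 0.80)

Power calculation (paired t-test, normal approximation):
z_β = d · √n - z_{α/2}
z_β = 0.75 · √63 - 3.291
z_β = 0.75 · 7.937 - 3.291
z_β = 2.662

Power = Φ(z_β) = Φ(2.662) ≈ 0.996

Effect size d = 0.75 is medium by Cohen's convention (0.2/0.5/0.8).

Threshold: power ≥ 0.80 is conventionally adequate.
Power ≈ 1.00 → the study is adequately powered (power ≥ 0.80).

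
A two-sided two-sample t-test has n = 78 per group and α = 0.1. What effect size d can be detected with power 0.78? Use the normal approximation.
d ≈ 0.39

Minimum detectable effect (two-sample t-test, normal approximation):
d = (z_{α/2} + z_β) / √(n/2)
d = (1.645 + 0.772) / √(78/2)
d = 2.417 / 6.245
d ≈ 0.39

By Cohen's convention (0.2 small / 0.5 medium / 0.8 large): small effect.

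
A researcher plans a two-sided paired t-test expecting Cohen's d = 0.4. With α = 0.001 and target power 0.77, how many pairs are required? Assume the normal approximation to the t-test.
n = 102 pairs

Sample size formula (paired t-test, normal approximation):
n = ((z_{α/2} + z_β) / d)²

z_{α/2} = 3.291 (for α = 0.001, two-sided)
z_β = 0.739 (for power = 0.77)
d = 0.4

n = ((3.291 + 0.739) / 0.4)²
n = (10.075)²
n ≈ 101.51
Round up to the next whole number: n = 102 pairs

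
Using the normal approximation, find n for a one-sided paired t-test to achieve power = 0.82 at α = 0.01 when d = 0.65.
n = 25 pairs

Sample size formula (paired t-test, normal approximation):
n = ((z_α + z_β) / d)²

z_α = 2.326 (for α = 0.01, one-sided)
z_β = 0.915 (for power = 0.82)
d = 0.65

n = ((2.326 + 0.915) / 0.65)²
n = (4.986)²
n ≈ 24.86
Round up to the next whole number: n = 25 pairs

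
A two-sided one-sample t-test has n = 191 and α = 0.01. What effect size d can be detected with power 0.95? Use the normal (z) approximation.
d ≈ 0.31

Minimum detectable effect (one-sample t-test, normal approximation):
d = (z_{α/2} + z_β) / √n
d = (2.576 + 1.645) / √191
d = 4.221 / 13.820
d ≈ 0.31

By Cohen's convention (0.2 small / 0.5 medium / 0.8 large): small effect.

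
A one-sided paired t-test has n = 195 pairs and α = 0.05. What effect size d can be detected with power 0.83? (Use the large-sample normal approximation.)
d ≈ 0.19

Minimum detectable effect (paired t-test, normal approximation):
d = (z_α + z_β) / √n
d = (1.645 + 0.954) / √195
d = 2.599 / 13.964
d ≈ 0.19

By Cohen's convention (0.2 small / 0.5 medium / 0.8 large): very small effect.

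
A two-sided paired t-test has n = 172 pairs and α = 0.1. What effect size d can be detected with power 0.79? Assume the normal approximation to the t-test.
d ≈ 0.19

Minimum detectable effect (paired t-test, normal approximation):
d = (z_{α/2} + z_β) / √n
d = (1.645 + 0.806) / √172
d = 2.451 / 13.115
d ≈ 0.19

By Cohen's convention (0.2 small / 0.5 medium / 0.8 large): very small effect.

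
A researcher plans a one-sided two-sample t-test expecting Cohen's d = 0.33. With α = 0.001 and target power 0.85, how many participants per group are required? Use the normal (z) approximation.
n = 313 per group

Sample size formula (two-sample t-test, normal approximation):
n = 2 · ((z_α + z_β) / d)²

z_α = 3.090 (for α = 0.001, one-sided)
z_β = 1.036 (for power = 0.85)
d = 0.33

n = 2 · ((3.090 + 1.036) / 0.33)²
n = 2 · (12.503)²
n ≈ 312.65
Round up to the next whole number: n = 313 per group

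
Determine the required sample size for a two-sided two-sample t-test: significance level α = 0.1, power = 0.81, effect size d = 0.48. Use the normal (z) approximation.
n = 56 per group

Sample size formula (two-sample t-test, normal approximation):
n = 2 · ((z_{α/2} + z_β) / d)²

z_{α/2} = 1.645 (for α = 0.1, two-sided)
z_β = 0.878 (for power = 0.81)
d = 0.48

n = 2 · ((1.645 + 0.878) / 0.48)²
n = 2 · (5.256)²
n ≈ 55.25
Round up to the next whole number: n = 56 per group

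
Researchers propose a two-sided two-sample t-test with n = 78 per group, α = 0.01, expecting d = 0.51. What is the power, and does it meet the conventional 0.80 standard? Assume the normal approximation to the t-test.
Power ≈ 0.73; the study is underpowered (power < 0.80)

Power calculation (two-sample t-test, normal approximation):
z_β = d · √(n/2) - z_{α/2}
z_β = 0.51 · √(78/2) - 2.576
z_β = 0.51 · 6.245 - 2.576
z_β = 0.609

Power = Φ(z_β) = Φ(0.609) ≈ 0.729

Effect size d = 0.51 is medium by Cohen's convention (0.2/0.5/0.8).

Threshold: power ≥ 0.80 is conventionally adequate.
Power ≈ 0.73 → the study is underpowered (power < 0.80).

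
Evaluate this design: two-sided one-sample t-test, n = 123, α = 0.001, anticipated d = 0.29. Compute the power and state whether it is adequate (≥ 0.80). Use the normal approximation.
Power ≈ 0.47; the study is underpowered (power < 0.80)

Power calculation (one-sample t-test, normal approximation):
z_β = d · √n - z_{α/2}
z_β = 0.29 · √123 - 3.291
z_β = 0.29 · 11.091 - 3.291
z_β = -0.074

Power = Φ(z_β) = Φ(-0.074) ≈ 0.470

Effect size d = 0.29 is small by Cohen's convention (0.2/0.5/0.8).

Threshold: power ≥ 0.80 is conventionally adequate.
Power ≈ 0.47 → the study is underpowered (power < 0.80).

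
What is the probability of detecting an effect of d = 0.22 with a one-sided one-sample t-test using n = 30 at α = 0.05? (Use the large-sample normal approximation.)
Power ≈ 0.33

Power calculation (one-sample t-test, normal approximation):
z_β = d · √n - z_α
z_β = 0.22 · √30 - 1.645
z_β = 0.22 · 5.477 - 1.645
z_β = -0.440

Power = Φ(z_β) = Φ(-0.440) ≈ 0.330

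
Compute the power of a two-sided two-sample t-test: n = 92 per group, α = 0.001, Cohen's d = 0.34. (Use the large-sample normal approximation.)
Power ≈ 0.16

Power calculation (two-sample t-test, normal approximation):
z_β = d · √(n/2) - z_{α/2}
z_β = 0.34 · √(92/2) - 3.291
z_β = 0.34 · 6.782 - 3.291
z_β = -0.985

Power = Φ(z_β) = Φ(-0.985) ≈ 0.162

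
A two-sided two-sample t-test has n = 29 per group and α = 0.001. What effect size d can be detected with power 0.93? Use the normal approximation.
d ≈ 1.25

Minimum detectable effect (two-sample t-test, normal approximation):
d = (z_{α/2} + z_β) / √(n/2)
d = (3.291 + 1.476) / √(29/2)
d = 4.766 / 3.808
d ≈ 1.25

By Cohen's convention (0.2 small / 0.5 medium / 0.8 large): large effect.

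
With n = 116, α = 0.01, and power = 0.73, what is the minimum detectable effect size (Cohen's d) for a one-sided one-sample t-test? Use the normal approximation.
d ≈ 0.27

Minimum detectable effect (one-sample t-test, normal approximation):
d = (z_α + z_β) / √n
d = (2.326 + 0.613) / √116
d = 2.939 / 10.770
d ≈ 0.27

By Cohen's convention (0.2 small / 0.5 medium / 0.8 large): small effect.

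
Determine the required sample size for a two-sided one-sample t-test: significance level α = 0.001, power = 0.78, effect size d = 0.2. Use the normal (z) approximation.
n = 413

Sample size formula (one-sample t-test, normal approximation):
n = ((z_{α/2} + z_β) / d)²

z_{α/2} = 3.291 (for α = 0.001, two-sided)
z_β = 0.772 (for power = 0.78)
d = 0.2

n = ((3.291 + 0.772) / 0.2)²
n = (20.315)²
n ≈ 412.70
Round up to the next whole number: n = 413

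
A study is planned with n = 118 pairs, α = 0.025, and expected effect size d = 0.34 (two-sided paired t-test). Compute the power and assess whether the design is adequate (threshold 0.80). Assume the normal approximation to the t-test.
Power ≈ 0.93; the study is adequately powered (power ≥ 0.80)

Power calculation (paired t-test, normal approximation):
z_β = d · √n - z_{α/2}
z_β = 0.34 · √118 - 2.241
z_β = 0.34 · 10.863 - 2.241
z_β = 1.452

Power = Φ(z_β) = Φ(1.452) ≈ 0.927

Effect size d = 0.34 is small by Cohen's convention (0.2/0.5/0.8).

Threshold: power ≥ 0.80 is conventionally adequate.
Power ≈ 0.93 → the study is adequately powered (power ≥ 0.80).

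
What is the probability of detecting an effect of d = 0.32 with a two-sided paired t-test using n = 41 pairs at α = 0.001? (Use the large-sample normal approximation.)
Power ≈ 0.11

Power calculation (paired t-test, normal approximation):
z_β = d · √n - z_{α/2}
z_β = 0.32 · √41 - 3.291
z_β = 0.32 · 6.403 - 3.291
z_β = -1.242

Power = Φ(z_β) = Φ(-1.242) ≈ 0.107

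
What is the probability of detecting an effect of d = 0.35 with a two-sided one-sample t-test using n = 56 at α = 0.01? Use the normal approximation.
Power ≈ 0.52

Power calculation (one-sample t-test, normal approximation):
z_β = d · √n - z_{α/2}
z_β = 0.35 · √56 - 2.576
z_β = 0.35 · 7.483 - 2.576
z_β = 0.043

Power = Φ(z_β) = Φ(0.043) ≈ 0.517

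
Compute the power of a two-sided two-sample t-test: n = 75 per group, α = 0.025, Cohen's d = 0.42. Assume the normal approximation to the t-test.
Power ≈ 0.63

Power calculation (two-sample t-test, normal approximation):
z_β = d · √(n/2) - z_{α/2}
z_β = 0.42 · √(75/2) - 2.241
z_β = 0.42 · 6.124 - 2.241
z_β = 0.331

Power = Φ(z_β) = Φ(0.331) ≈ 0.630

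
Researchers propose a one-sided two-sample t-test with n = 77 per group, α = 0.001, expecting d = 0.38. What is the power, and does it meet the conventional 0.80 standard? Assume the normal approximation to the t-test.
Power ≈ 0.23; the study is underpowered (power < 0.80)

Power calculation (two-sample t-test, normal approximation):
z_β = d · √(n/2) - z_α
z_β = 0.38 · √(77/2) - 3.090
z_β = 0.38 · 6.205 - 3.090
z_β = -0.732

Power = Φ(z_β) = Φ(-0.732) ≈ 0.232

Effect size d = 0.38 is small by Cohen's convention (0.2/0.5/0.8).

Threshold: power ≥ 0.80 is conventionally adequate.
Power ≈ 0.23 → the study is underpowered (power < 0.80).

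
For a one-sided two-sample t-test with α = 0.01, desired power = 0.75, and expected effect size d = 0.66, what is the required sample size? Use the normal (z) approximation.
n = 42 per group

Sample size formula (two-sample t-test, normal approximation):
n = 2 · ((z_α + z_β) / d)²

z_α = 2.326 (for α = 0.01, one-sided)
z_β = 0.674 (for power = 0.75)
d = 0.66

n = 2 · ((2.326 + 0.674) / 0.66)²
n = 2 · (4.545)²
n ≈ 41.31
Round up to the next whole number: n = 42 per group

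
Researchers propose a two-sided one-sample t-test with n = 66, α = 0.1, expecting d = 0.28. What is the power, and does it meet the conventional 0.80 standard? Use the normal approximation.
Power ≈ 0.74; the study is underpowered (power < 0.80)

Power calculation (one-sample t-test, normal approximation):
z_β = d · √n - z_{α/2}
z_β = 0.28 · √66 - 1.645
z_β = 0.28 · 8.124 - 1.645
z_β = 0.630

Power = Φ(z_β) = Φ(0.630) ≈ 0.736

Effect size d = 0.28 is small by Cohen's convention (0.2/0.5/0.8).

Threshold: power ≥ 0.80 is conventionally adequate.
Power ≈ 0.74 → the study is underpowered (power < 0.80).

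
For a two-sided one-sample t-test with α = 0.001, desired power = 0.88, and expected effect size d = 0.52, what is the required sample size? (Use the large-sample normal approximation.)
n = 74

Sample size formula (one-sample t-test, normal approximation):
n = ((z_{α/2} + z_β) / d)²

z_{α/2} = 3.291 (for α = 0.001, two-sided)
z_β = 1.175 (for power = 0.88)
d = 0.52

n = ((3.291 + 1.175) / 0.52)²
n = (8.588)²
n ≈ 73.75
Round up to the next whole number: n = 74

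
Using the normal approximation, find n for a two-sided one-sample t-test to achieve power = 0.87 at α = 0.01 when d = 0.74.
n = 26

Sample size formula (one-sample t-test, normal approximation):
n = ((z_{α/2} + z_β) / d)²

z_{α/2} = 2.576 (for α = 0.01, two-sided)
z_β = 1.126 (for power = 0.87)
d = 0.74

n = ((2.576 + 1.126) / 0.74)²
n = (5.003)²
n ≈ 25.03
Round up to the next whole number: n = 26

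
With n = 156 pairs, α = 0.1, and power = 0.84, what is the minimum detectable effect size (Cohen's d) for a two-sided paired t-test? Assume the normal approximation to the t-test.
d ≈ 0.21

Minimum detectable effect (paired t-test, normal approximation):
d = (z_{α/2} + z_β) / √n
d = (1.645 + 0.994) / √156
d = 2.639 / 12.490
d ≈ 0.21

By Cohen's convention (0.2 small / 0.5 medium / 0.8 large): small effect.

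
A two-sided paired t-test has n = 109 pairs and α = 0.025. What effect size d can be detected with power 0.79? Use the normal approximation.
d ≈ 0.29

Minimum detectable effect (paired t-test, normal approximation):
d = (z_{α/2} + z_β) / √n
d = (2.241 + 0.806) / √109
d = 3.048 / 10.440
d ≈ 0.29

By Cohen's convention (0.2 small / 0.5 medium / 0.8 large): small effect.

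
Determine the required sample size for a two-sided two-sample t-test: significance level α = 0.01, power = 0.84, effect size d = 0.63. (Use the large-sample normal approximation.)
n = 65 per group

Sample size formula (two-sample t-test, normal approximation):
n = 2 · ((z_{α/2} + z_β) / d)²

z_{α/2} = 2.576 (for α = 0.01, two-sided)
z_β = 0.994 (for power = 0.84)
d = 0.63

n = 2 · ((2.576 + 0.994) / 0.63)²
n = 2 · (5.667)²
n ≈ 64.23
Round up to the next whole number: n = 65 per group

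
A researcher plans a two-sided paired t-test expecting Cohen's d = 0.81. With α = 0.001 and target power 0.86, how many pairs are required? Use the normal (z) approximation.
n = 30 pairs

Sample size formula (paired t-test, normal approximation):
n = ((z_{α/2} + z_β) / d)²

z_{α/2} = 3.291 (for α = 0.001, two-sided)
z_β = 1.080 (for power = 0.86)
d = 0.81

n = ((3.291 + 1.080) / 0.81)²
n = (5.396)²
n ≈ 29.12
Round up to the next whole number: n = 30 pairs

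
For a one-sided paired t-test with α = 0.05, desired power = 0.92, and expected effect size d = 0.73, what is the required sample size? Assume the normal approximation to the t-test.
n = 18 pairs

Sample size formula (paired t-test, normal approximation):
n = ((z_α + z_β) / d)²

z_α = 1.645 (for α = 0.05, one-sided)
z_β = 1.405 (for power = 0.92)
d = 0.73

n = ((1.645 + 1.405) / 0.73)²
n = (4.178)²
n ≈ 17.46
Round up to the next whole number: n = 18 pairs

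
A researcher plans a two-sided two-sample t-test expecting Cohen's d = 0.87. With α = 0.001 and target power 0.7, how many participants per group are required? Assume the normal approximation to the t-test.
n = 39 per group

Sample size formula (two-sample t-test, normal approximation):
n = 2 · ((z_{α/2} + z_β) / d)²

z_{α/2} = 3.291 (for α = 0.001, two-sided)
z_β = 0.524 (for power = 0.7)
d = 0.87

n = 2 · ((3.291 + 0.524) / 0.87)²
n = 2 · (4.385)²
n ≈ 38.46
Round up to the next whole number: n = 39 per group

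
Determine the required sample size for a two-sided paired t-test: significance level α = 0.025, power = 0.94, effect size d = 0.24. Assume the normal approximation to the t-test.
n = 251 pairs

Sample size formula (paired t-test, normal approximation):
n = ((z_{α/2} + z_β) / d)²

z_{α/2} = 2.241 (for α = 0.025, two-sided)
z_β = 1.555 (for power = 0.94)
d = 0.24

n = ((2.241 + 1.555) / 0.24)²
n = (15.817)²
n ≈ 250.18
Round up to the next whole number: n = 251 pairs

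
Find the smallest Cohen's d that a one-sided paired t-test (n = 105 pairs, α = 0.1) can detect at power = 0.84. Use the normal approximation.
d ≈ 0.22

Minimum detectable effect (paired t-test, normal approximation):
d = (z_α + z_β) / √n
d = (1.282 + 0.994) / √105
d = 2.276 / 10.247
d ≈ 0.22

By Cohen's convention (0.2 small / 0.5 medium / 0.8 large): small effect.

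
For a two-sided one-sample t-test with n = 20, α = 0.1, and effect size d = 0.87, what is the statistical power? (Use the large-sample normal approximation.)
Power ≈ 0.99

Power calculation (one-sample t-test, normal approximation):
z_β = d · √n - z_{α/2}
z_β = 0.87 · √20 - 1.645
z_β = 0.87 · 4.472 - 1.645
z_β = 2.246

Power = Φ(z_β) = Φ(2.246) ≈ 0.988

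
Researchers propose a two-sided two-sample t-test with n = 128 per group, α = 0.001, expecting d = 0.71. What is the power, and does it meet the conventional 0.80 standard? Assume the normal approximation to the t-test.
Power ≈ 0.99; the study is adequately powered (power ≥ 0.80)

Power calculation (two-sample t-test, normal approximation):
z_β = d · √(n/2) - z_{α/2}
z_β = 0.71 · √(128/2) - 3.291
z_β = 0.71 · 8.000 - 3.291
z_β = 2.389

Power = Φ(z_β) = Φ(2.389) ≈ 0.992

Effect size d = 0.71 is medium by Cohen's convention (0.2/0.5/0.8).

Threshold: power ≥ 0.80 is conventionally adequate.
Power ≈ 0.99 → the study is adequately powered (power ≥ 0.80).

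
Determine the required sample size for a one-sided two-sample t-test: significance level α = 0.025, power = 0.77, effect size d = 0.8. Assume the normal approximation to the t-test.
n = 23 per group

Sample size formula (two-sample t-test, normal approximation):
n = 2 · ((z_α + z_β) / d)²

z_α = 1.960 (for α = 0.025, one-sided)
z_β = 0.739 (for power = 0.77)
d = 0.8

n = 2 · ((1.960 + 0.739) / 0.8)²
n = 2 · (3.374)²
n ≈ 22.77
Round up to the next whole number: n = 23 per group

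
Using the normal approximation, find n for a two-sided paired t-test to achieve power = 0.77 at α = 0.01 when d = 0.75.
n = 20 pairs

Sample size formula (paired t-test, normal approximation):
n = ((z_{α/2} + z_β) / d)²

z_{α/2} = 2.576 (for α = 0.01, two-sided)
z_β = 0.739 (for power = 0.77)
d = 0.75

n = ((2.576 + 0.739) / 0.75)²
n = (4.420)²
n ≈ 19.54
Round up to the next whole number: n = 20 pairs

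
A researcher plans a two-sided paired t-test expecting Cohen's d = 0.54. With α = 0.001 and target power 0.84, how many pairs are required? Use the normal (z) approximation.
n = 63 pairs

Sample size formula (paired t-test, normal approximation):
n = ((z_{α/2} + z_β) / d)²

z_{α/2} = 3.291 (for α = 0.001, two-sided)
z_β = 0.994 (for power = 0.84)
d = 0.54

n = ((3.291 + 0.994) / 0.54)²
n = (7.935)²
n ≈ 62.96
Round up to the next whole number: n = 63 pairs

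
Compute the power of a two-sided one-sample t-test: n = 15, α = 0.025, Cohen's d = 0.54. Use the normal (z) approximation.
Power ≈ 0.44

Power calculation (one-sample t-test, normal approximation):
z_β = d · √n - z_{α/2}
z_β = 0.54 · √15 - 2.241
z_β = 0.54 · 3.873 - 2.241
z_β = -0.150

Power = Φ(z_β) = Φ(-0.150) ≈ 0.440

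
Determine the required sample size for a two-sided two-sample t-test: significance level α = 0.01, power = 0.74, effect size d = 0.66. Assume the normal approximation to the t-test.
n = 48 per group

Sample size formula (two-sample t-test, normal approximation):
n = 2 · ((z_{α/2} + z_β) / d)²

z_{α/2} = 2.576 (for α = 0.01, two-sided)
z_β = 0.643 (for power = 0.74)
d = 0.66

n = 2 · ((2.576 + 0.643) / 0.66)²
n = 2 · (4.877)²
n ≈ 47.57
Round up to the next whole number: n = 48 per group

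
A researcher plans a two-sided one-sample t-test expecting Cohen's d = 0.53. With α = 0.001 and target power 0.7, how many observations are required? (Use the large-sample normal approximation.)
n = 52

Sample size formula (one-sample t-test, normal approximation):
n = ((z_{α/2} + z_β) / d)²

z_{α/2} = 3.291 (for α = 0.001, two-sided)
z_β = 0.524 (for power = 0.7)
d = 0.53

n = ((3.291 + 0.524) / 0.53)²
n = (7.198)²
n ≈ 51.81
Round up to the next whole number: n = 52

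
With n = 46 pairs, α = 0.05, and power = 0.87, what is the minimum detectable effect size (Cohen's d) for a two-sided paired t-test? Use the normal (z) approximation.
d ≈ 0.46

Minimum detectable effect (paired t-test, normal approximation):
d = (z_{α/2} + z_β) / √n
d = (1.960 + 1.126) / √46
d = 3.086 / 6.782
d ≈ 0.46

By Cohen's convention (0.2 small / 0.5 medium / 0.8 large): small effect.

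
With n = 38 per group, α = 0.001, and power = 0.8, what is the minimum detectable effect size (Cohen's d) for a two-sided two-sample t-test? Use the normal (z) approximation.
d ≈ 0.95

Minimum detectable effect (two-sample t-test, normal approximation):
d = (z_{α/2} + z_β) / √(n/2)
d = (3.291 + 0.842) / √(38/2)
d = 4.132 / 4.359
d ≈ 0.95

By Cohen's convention (0.2 small / 0.5 medium / 0.8 large): large effect.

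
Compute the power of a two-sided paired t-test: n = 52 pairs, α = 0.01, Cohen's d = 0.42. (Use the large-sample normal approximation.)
Power ≈ 0.67

Power calculation (paired t-test, normal approximation):
z_β = d · √n - z_{α/2}
z_β = 0.42 · √52 - 2.576
z_β = 0.42 · 7.211 - 2.576
z_β = 0.453

Power = Φ(z_β) = Φ(0.453) ≈ 0.675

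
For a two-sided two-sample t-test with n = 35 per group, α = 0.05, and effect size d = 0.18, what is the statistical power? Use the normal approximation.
Power ≈ 0.11

Power calculation (two-sample t-test, normal approximation):
z_β = d · √(n/2) - z_{α/2}
z_β = 0.18 · √(35/2) - 1.960
z_β = 0.18 · 4.183 - 1.960
z_β = -1.207

Power = Φ(z_β) = Φ(-1.207) ≈ 0.114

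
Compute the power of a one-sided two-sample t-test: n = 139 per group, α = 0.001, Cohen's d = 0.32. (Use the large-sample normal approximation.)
Power ≈ 0.34

Power calculation (two-sample t-test, normal approximation):
z_β = d · √(n/2) - z_α
z_β = 0.32 · √(139/2) - 3.090
z_β = 0.32 · 8.337 - 3.090
z_β = -0.422

Power = Φ(z_β) = Φ(-0.422) ≈ 0.336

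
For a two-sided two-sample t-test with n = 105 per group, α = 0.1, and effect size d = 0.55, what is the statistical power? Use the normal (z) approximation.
Power ≈ 0.99

Power calculation (two-sample t-test, normal approximation):
z_β = d · √(n/2) - z_{α/2}
z_β = 0.55 · √(105/2) - 1.645
z_β = 0.55 · 7.246 - 1.645
z_β = 2.340

Power = Φ(z_β) = Φ(2.340) ≈ 0.990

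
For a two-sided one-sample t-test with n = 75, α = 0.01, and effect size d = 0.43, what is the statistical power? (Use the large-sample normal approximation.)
Power ≈ 0.87

Power calculation (one-sample t-test, normal approximation):
z_β = d · √n - z_{α/2}
z_β = 0.43 · √75 - 2.576
z_β = 0.43 · 8.660 - 2.576
z_β = 1.148

Power = Φ(z_β) = Φ(1.148) ≈ 0.875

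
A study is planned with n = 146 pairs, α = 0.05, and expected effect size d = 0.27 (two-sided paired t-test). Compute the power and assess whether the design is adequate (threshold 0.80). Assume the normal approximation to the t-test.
Power ≈ 0.90; the study is adequately powered (power ≥ 0.80)

Power calculation (paired t-test, normal approximation):
z_β = d · √n - z_{α/2}
z_β = 0.27 · √146 - 1.960
z_β = 0.27 · 12.083 - 1.960
z_β = 1.302

Power = Φ(z_β) = Φ(1.302) ≈ 0.904

Effect size d = 0.27 is small by Cohen's convention (0.2/0.5/0.8).

Threshold: power ≥ 0.80 is conventionally adequate.
Power ≈ 0.90 → the study is adequately powered (power ≥ 0.80).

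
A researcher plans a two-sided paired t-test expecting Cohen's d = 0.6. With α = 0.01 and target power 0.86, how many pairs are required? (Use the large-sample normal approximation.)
n = 38 pairs

Sample size formula (paired t-test, normal approximation):
n = ((z_{α/2} + z_β) / d)²

z_{α/2} = 2.576 (for α = 0.01, two-sided)
z_β = 1.080 (for power = 0.86)
d = 0.6

n = ((2.576 + 1.080) / 0.6)²
n = (6.093)²
n ≈ 37.12
Round up to the next whole number: n = 38 pairs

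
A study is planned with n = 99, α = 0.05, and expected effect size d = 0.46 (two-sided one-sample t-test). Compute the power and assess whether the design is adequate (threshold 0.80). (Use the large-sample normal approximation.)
Power ≈ 1.00; the study is adequately powered (power ≥ 0.80)

Power calculation (one-sample t-test, normal approximation):
z_β = d · √n - z_{α/2}
z_β = 0.46 · √99 - 1.960
z_β = 0.46 · 9.950 - 1.960
z_β = 2.617

Power = Φ(z_β) = Φ(2.617) ≈ 0.996

Effect size d = 0.46 is small by Cohen's convention (0.2/0.5/0.8).

Threshold: power ≥ 0.80 is conventionally adequate.
Power ≈ 1.00 → the study is adequately powered (power ≥ 0.80).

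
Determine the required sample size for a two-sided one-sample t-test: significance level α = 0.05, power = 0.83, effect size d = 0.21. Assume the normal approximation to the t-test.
n = 193

Sample size formula (one-sample t-test, normal approximation):
n = ((z_{α/2} + z_β) / d)²

z_{α/2} = 1.960 (for α = 0.05, two-sided)
z_β = 0.954 (for power = 0.83)
d = 0.21

n = ((1.960 + 0.954) / 0.21)²
n = (13.876)²
n ≈ 192.54
Round up to the next whole number: n = 193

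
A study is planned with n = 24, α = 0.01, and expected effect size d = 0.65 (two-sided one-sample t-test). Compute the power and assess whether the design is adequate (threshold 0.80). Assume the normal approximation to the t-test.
Power ≈ 0.73; the study is underpowered (power < 0.80)

Power calculation (one-sample t-test, normal approximation):
z_β = d · √n - z_{α/2}
z_β = 0.65 · √24 - 2.576
z_β = 0.65 · 4.899 - 2.576
z_β = 0.609

Power = Φ(z_β) = Φ(0.609) ≈ 0.729

Effect size d = 0.65 is medium by Cohen's convention (0.2/0.5/0.8).

Threshold: power ≥ 0.80 is conventionally adequate.
Power ≈ 0.73 → the study is underpowered (power < 0.80).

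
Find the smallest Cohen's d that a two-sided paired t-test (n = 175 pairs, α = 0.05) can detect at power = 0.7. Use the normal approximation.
d ≈ 0.19

Minimum detectable effect (paired t-test, normal approximation):
d = (z_{α/2} + z_β) / √n
d = (1.960 + 0.524) / √175
d = 2.484 / 13.229
d ≈ 0.19

By Cohen's convention (0.2 small / 0.5 medium / 0.8 large): very small effect.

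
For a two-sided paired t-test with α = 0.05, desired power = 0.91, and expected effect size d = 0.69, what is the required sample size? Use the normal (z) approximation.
n = 23 pairs

Sample size formula (paired t-test, normal approximation):
n = ((z_{α/2} + z_β) / d)²

z_{α/2} = 1.960 (for α = 0.05, two-sided)
z_β = 1.341 (for power = 0.91)
d = 0.69

n = ((1.960 + 1.341) / 0.69)²
n = (4.784)²
n ≈ 22.89
Round up to the next whole number: n = 23 pairs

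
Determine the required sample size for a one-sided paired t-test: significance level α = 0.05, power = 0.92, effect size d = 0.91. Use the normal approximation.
n = 12 pairs

Sample size formula (paired t-test, normal approximation):
n = ((z_α + z_β) / d)²

z_α = 1.645 (for α = 0.05, one-sided)
z_β = 1.405 (for power = 0.92)
d = 0.91

n = ((1.645 + 1.405) / 0.91)²
n = (3.352)²
n ≈ 11.24
Round up to the next whole number: n = 12 pairs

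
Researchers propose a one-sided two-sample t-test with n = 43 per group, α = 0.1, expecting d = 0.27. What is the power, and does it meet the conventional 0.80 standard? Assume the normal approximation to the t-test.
Power ≈ 0.49; the study is underpowered (power < 0.80)

Power calculation (two-sample t-test, normal approximation):
z_β = d · √(n/2) - z_α
z_β = 0.27 · √(43/2) - 1.282
z_β = 0.27 · 4.637 - 1.282
z_β = -0.030

Power = Φ(z_β) = Φ(-0.030) ≈ 0.488

Effect size d = 0.27 is small by Cohen's convention (0.2/0.5/0.8).

Threshold: power ≥ 0.80 is conventionally adequate.
Power ≈ 0.49 → the study is underpowered (power < 0.80).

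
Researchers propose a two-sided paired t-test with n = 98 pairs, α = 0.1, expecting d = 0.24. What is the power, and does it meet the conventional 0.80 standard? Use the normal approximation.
Power ≈ 0.77; the study is underpowered (power < 0.80)

Power calculation (paired t-test, normal approximation):
z_β = d · √n - z_{α/2}
z_β = 0.24 · √98 - 1.645
z_β = 0.24 · 9.899 - 1.645
z_β = 0.731

Power = Φ(z_β) = Φ(0.731) ≈ 0.768

Effect size d = 0.24 is small by Cohen's convention (0.2/0.5/0.8).

Threshold: power ≥ 0.80 is conventionally adequate.
Power ≈ 0.77 → the study is underpowered (power < 0.80).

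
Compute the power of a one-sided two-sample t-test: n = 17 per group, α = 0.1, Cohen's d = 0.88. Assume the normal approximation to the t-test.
Power ≈ 0.90

Power calculation (two-sample t-test, normal approximation):
z_β = d · √(n/2) - z_α
z_β = 0.88 · √(17/2) - 1.282
z_β = 0.88 · 2.915 - 1.282
z_β = 1.284

Power = Φ(z_β) = Φ(1.284) ≈ 0.900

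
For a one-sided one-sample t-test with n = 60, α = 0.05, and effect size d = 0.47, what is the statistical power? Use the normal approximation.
Power ≈ 0.98

Power calculation (one-sample t-test, normal approximation):
z_β = d · √n - z_α
z_β = 0.47 · √60 - 1.645
z_β = 0.47 · 7.746 - 1.645
z_β = 1.996

Power = Φ(z_β) = Φ(1.996) ≈ 0.977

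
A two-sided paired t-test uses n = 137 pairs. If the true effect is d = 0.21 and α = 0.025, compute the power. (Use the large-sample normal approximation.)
Power ≈ 0.59

Power calculation (paired t-test, normal approximation):
z_β = d · √n - z_{α/2}
z_β = 0.21 · √137 - 2.241
z_β = 0.21 · 11.705 - 2.241
z_β = 0.217

Power = Φ(z_β) = Φ(0.217) ≈ 0.586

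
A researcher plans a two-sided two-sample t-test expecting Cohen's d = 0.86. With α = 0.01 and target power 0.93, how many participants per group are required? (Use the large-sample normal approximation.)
n = 45 per group

Sample size formula (two-sample t-test, normal approximation):
n = 2 · ((z_{α/2} + z_β) / d)²

z_{α/2} = 2.576 (for α = 0.01, two-sided)
z_β = 1.476 (for power = 0.93)
d = 0.86

n = 2 · ((2.576 + 1.476) / 0.86)²
n = 2 · (4.712)²
n ≈ 44.41
Round up to the next whole number: n = 45 per group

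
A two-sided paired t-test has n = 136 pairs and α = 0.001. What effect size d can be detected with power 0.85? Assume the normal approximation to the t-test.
d ≈ 0.37

Minimum detectable effect (paired t-test, normal approximation):
d = (z_{α/2} + z_β) / √n
d = (3.291 + 1.036) / √136
d = 4.327 / 11.662
d ≈ 0.37

By Cohen's convention (0.2 small / 0.5 medium / 0.8 large): small effect.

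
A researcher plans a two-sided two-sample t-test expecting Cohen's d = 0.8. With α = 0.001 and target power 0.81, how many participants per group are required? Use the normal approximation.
n = 55 per group

Sample size formula (two-sample t-test, normal approximation):
n = 2 · ((z_{α/2} + z_β) / d)²

z_{α/2} = 3.291 (for α = 0.001, two-sided)
z_β = 0.878 (for power = 0.81)
d = 0.8

n = 2 · ((3.291 + 0.878) / 0.8)²
n = 2 · (5.211)²
n ≈ 54.31
Round up to the next whole number: n = 55 per group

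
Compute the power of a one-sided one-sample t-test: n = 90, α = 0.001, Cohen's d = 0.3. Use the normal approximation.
Power ≈ 0.40

Power calculation (one-sample t-test, normal approximation):
z_β = d · √n - z_α
z_β = 0.3 · √90 - 3.090
z_β = 0.3 · 9.487 - 3.090
z_β = -0.244

Power = Φ(z_β) = Φ(-0.244) ≈ 0.404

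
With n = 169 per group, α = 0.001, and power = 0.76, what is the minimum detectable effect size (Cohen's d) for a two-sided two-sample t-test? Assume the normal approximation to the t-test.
d ≈ 0.43

Minimum detectable effect (two-sample t-test, normal approximation):
d = (z_{α/2} + z_β) / √(n/2)
d = (3.291 + 0.706) / √(169/2)
d = 3.997 / 9.192
d ≈ 0.43

By Cohen's convention (0.2 small / 0.5 medium / 0.8 large): small effect.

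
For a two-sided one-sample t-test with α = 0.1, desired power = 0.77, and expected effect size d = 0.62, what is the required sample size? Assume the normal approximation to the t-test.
n = 15

Sample size formula (one-sample t-test, normal approximation):
n = ((z_{α/2} + z_β) / d)²

z_{α/2} = 1.645 (for α = 0.1, two-sided)
z_β = 0.739 (for power = 0.77)
d = 0.62

n = ((1.645 + 0.739) / 0.62)²
n = (3.845)²
n ≈ 14.78
Round up to the next whole number: n = 15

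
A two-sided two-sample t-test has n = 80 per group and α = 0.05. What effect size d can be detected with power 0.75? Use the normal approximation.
d ≈ 0.42

Minimum detectable effect (two-sample t-test, normal approximation):
d = (z_{α/2} + z_β) / √(n/2)
d = (1.960 + 0.674) / √(80/2)
d = 2.634 / 6.325
d ≈ 0.42

By Cohen's convention (0.2 small / 0.5 medium / 0.8 large): small effect.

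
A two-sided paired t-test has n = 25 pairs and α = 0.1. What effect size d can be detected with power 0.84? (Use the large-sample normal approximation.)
d ≈ 0.53

Minimum detectable effect (paired t-test, normal approximation):
d = (z_{α/2} + z_β) / √n
d = (1.645 + 0.994) / √25
d = 2.639 / 5.000
d ≈ 0.53

By Cohen's convention (0.2 small / 0.5 medium / 0.8 large): medium effect.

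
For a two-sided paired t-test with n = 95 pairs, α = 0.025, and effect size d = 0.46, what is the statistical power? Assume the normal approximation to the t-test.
Power ≈ 0.99

Power calculation (paired t-test, normal approximation):
z_β = d · √n - z_{α/2}
z_β = 0.46 · √95 - 2.241
z_β = 0.46 · 9.747 - 2.241
z_β = 2.242

Power = Φ(z_β) = Φ(2.242) ≈ 0.988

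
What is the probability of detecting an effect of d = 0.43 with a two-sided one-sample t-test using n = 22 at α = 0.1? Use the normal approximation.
Power ≈ 0.65

Power calculation (one-sample t-test, normal approximation):
z_β = d · √n - z_{α/2}
z_β = 0.43 · √22 - 1.645
z_β = 0.43 · 4.690 - 1.645
z_β = 0.372

Power = Φ(z_β) = Φ(0.372) ≈ 0.645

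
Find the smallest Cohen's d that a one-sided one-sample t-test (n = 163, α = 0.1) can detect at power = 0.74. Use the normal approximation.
d ≈ 0.15

Minimum detectable effect (one-sample t-test, normal approximation):
d = (z_α + z_β) / √n
d = (1.282 + 0.643) / √163
d = 1.925 / 12.767
d ≈ 0.15

By Cohen's convention (0.2 small / 0.5 medium / 0.8 large): very small effect.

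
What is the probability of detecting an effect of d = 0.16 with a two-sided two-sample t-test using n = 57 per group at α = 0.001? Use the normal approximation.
Power ≈ 0.01

Power calculation (two-sample t-test, normal approximation):
z_β = d · √(n/2) - z_{α/2}
z_β = 0.16 · √(57/2) - 3.291
z_β = 0.16 · 5.339 - 3.291
z_β = -2.436

Power = Φ(z_β) = Φ(-2.436) ≈ 0.007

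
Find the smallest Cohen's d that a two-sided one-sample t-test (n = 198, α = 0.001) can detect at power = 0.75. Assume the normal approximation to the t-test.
d ≈ 0.28

Minimum detectable effect (one-sample t-test, normal approximation):
d = (z_{α/2} + z_β) / √n
d = (3.291 + 0.674) / √198
d = 3.965 / 14.071
d ≈ 0.28

By Cohen's convention (0.2 small / 0.5 medium / 0.8 large): small effect.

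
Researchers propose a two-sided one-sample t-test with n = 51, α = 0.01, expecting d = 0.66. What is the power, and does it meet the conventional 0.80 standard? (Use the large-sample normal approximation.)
Power ≈ 0.98; the study is adequately powered (power ≥ 0.80)

Power calculation (one-sample t-test, normal approximation):
z_β = d · √n - z_{α/2}
z_β = 0.66 · √51 - 2.576
z_β = 0.66 · 7.141 - 2.576
z_β = 2.138

Power = Φ(z_β) = Φ(2.138) ≈ 0.984

Effect size d = 0.66 is medium by Cohen's convention (0.2/0.5/0.8).

Threshold: power ≥ 0.80 is conventionally adequate.
Power ≈ 0.98 → the study is adequately powered (power ≥ 0.80).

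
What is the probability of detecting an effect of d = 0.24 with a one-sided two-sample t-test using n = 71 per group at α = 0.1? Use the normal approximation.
Power ≈ 0.56

Power calculation (two-sample t-test, normal approximation):
z_β = d · √(n/2) - z_α
z_β = 0.24 · √(71/2) - 1.282
z_β = 0.24 · 5.958 - 1.282
z_β = 0.148

Power = Φ(z_β) = Φ(0.148) ≈ 0.559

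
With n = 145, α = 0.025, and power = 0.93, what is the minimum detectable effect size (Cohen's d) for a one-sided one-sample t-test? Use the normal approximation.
d ≈ 0.29

Minimum detectable effect (one-sample t-test, normal approximation):
d = (z_α + z_β) / √n
d = (1.960 + 1.476) / √145
d = 3.436 / 12.042
d ≈ 0.29

By Cohen's convention (0.2 small / 0.5 medium / 0.8 large): small effect.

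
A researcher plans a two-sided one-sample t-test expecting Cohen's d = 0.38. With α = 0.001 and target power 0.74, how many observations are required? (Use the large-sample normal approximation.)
n = 108

Sample size formula (one-sample t-test, normal approximation):
n = ((z_{α/2} + z_β) / d)²

z_{α/2} = 3.291 (for α = 0.001, two-sided)
z_β = 0.643 (for power = 0.74)
d = 0.38

n = ((3.291 + 0.643) / 0.38)²
n = (10.353)²
n ≈ 107.18
Round up to the next whole number: n = 108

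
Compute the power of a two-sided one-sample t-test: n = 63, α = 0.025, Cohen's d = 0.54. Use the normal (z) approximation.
Power ≈ 0.98

Power calculation (one-sample t-test, normal approximation):
z_β = d · √n - z_{α/2}
z_β = 0.54 · √63 - 2.241
z_β = 0.54 · 7.937 - 2.241
z_β = 2.045

Power = Φ(z_β) = Φ(2.045) ≈ 0.980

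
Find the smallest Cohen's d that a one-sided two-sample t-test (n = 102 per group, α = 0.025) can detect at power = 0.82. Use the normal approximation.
d ≈ 0.40

Minimum detectable effect (two-sample t-test, normal approximation):
d = (z_α + z_β) / √(n/2)
d = (1.960 + 0.915) / √(102/2)
d = 2.875 / 7.141
d ≈ 0.40

By Cohen's convention (0.2 small / 0.5 medium / 0.8 large): small effect.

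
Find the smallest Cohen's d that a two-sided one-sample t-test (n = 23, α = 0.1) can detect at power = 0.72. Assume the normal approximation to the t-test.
d ≈ 0.46

Minimum detectable effect (one-sample t-test, normal approximation):
d = (z_{α/2} + z_β) / √n
d = (1.645 + 0.583) / √23
d = 2.228 / 4.796
d ≈ 0.46

By Cohen's convention (0.2 small / 0.5 medium / 0.8 large): small effect.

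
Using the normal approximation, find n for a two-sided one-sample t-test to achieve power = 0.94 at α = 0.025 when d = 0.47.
n = 66

Sample size formula (one-sample t-test, normal approximation):
n = ((z_{α/2} + z_β) / d)²

z_{α/2} = 2.241 (for α = 0.025, two-sided)
z_β = 1.555 (for power = 0.94)
d = 0.47

n = ((2.241 + 1.555) / 0.47)²
n = (8.077)²
n ≈ 65.24
Round up to the next whole number: n = 66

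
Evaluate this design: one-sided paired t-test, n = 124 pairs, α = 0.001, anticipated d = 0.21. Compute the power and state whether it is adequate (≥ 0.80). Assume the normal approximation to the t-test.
Power ≈ 0.23; the study is underpowered (power < 0.80)

Power calculation (paired t-test, normal approximation):
z_β = d · √n - z_α
z_β = 0.21 · √124 - 3.090
z_β = 0.21 · 11.136 - 3.090
z_β = -0.752

Power = Φ(z_β) = Φ(-0.752) ≈ 0.226

Effect size d = 0.21 is small by Cohen's convention (0.2/0.5/0.8).

Threshold: power ≥ 0.80 is conventionally adequate.
Power ≈ 0.23 → the study is underpowered (power < 0.80).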